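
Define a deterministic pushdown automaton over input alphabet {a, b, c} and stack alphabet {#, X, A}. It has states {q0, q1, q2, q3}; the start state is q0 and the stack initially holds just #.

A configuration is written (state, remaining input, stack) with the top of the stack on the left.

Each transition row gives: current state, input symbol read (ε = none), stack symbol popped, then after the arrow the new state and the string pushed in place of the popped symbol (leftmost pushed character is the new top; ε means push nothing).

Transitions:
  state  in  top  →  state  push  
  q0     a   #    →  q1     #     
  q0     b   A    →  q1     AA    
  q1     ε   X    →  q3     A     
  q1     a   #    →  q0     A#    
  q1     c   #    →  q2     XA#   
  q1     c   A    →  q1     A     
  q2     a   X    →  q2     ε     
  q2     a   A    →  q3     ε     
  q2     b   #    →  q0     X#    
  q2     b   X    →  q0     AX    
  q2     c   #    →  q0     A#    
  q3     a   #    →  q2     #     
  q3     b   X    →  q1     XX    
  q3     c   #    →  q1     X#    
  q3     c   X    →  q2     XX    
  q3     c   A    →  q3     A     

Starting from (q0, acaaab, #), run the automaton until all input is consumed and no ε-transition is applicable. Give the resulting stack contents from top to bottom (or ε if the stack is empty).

X#

(q0, acaaab, #) ⊢ (q1, caaab, #) ⊢ (q2, aaab, XA#) ⊢ (q2, aab, A#) ⊢ (q3, ab, #) ⊢ (q2, b, #) ⊢ (q0, ε, X#)
All input consumed in state q0 with stack X#.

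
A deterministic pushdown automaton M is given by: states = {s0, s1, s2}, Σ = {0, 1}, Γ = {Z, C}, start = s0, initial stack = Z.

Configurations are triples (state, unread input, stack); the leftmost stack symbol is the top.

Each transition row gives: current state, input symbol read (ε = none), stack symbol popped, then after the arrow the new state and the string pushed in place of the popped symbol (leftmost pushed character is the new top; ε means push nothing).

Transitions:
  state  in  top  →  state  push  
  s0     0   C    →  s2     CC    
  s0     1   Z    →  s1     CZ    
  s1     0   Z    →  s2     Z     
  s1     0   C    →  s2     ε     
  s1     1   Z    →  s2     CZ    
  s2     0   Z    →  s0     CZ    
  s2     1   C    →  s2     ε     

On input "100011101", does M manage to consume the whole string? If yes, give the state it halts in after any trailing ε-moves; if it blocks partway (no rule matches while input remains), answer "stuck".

(s0, 100011101, Z)
  read 1, top Z: go to s1, push CZ → (s1, 00011101, CZ)
  read 0, top C: go to s2, push ε → (s2, 0011101, Z)
  read 0, top Z: go to s0, push CZ → (s0, 011101, CZ)
  read 0, top C: go to s2, push CC → (s2, 11101, CCZ)
  read 1, top C: go to s2, push ε → (s2, 1101, CZ)
  read 1, top C: go to s2, push ε → (s2, 101, Z)
No transition for (s2, 1, top Z); M blocks with input 101 remaining.

stuck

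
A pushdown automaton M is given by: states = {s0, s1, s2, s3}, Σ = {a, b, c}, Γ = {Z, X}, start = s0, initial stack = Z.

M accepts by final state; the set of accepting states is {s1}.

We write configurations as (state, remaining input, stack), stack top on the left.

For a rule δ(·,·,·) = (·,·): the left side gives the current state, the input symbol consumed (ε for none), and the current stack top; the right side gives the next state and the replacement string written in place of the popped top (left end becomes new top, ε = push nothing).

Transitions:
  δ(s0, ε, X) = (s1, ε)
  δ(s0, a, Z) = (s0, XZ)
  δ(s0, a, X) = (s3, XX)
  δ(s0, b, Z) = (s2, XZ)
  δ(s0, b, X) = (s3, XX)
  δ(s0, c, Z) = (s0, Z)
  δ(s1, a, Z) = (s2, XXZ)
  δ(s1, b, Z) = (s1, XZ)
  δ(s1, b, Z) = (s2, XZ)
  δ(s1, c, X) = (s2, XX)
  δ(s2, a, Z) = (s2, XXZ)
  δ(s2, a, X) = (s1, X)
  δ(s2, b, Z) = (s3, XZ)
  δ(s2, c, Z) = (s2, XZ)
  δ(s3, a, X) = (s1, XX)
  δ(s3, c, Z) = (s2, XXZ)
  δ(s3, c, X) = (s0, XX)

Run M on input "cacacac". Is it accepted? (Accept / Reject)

No computation consumes all input and reaches a final state.

Reject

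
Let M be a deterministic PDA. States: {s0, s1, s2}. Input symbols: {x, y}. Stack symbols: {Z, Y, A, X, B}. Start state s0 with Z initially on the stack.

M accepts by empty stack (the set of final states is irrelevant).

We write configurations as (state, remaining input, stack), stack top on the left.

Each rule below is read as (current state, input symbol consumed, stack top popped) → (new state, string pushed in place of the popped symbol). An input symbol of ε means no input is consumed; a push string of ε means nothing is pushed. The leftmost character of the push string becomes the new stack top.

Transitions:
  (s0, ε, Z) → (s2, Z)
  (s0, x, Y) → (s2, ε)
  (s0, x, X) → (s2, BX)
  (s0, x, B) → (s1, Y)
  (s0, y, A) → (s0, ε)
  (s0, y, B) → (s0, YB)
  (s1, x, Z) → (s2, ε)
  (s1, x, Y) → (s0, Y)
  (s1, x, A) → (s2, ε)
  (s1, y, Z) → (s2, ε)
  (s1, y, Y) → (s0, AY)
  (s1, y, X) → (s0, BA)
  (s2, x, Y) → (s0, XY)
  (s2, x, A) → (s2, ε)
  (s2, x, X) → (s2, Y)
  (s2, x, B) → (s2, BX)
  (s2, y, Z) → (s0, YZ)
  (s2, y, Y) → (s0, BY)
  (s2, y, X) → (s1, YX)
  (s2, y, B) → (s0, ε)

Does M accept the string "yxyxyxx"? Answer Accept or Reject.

(s0, yxyxyxx, Z)
  ε-move, top Z: go to s2, push Z → (s2, yxyxyxx, Z)
  read y, top Z: go to s0, push YZ → (s0, xyxyxx, YZ)
  read x, top Y: go to s2, push ε → (s2, yxyxx, Z)
  read y, top Z: go to s0, push YZ → (s0, xyxx, YZ)
  read x, top Y: go to s2, push ε → (s2, yxx, Z)
  read y, top Z: go to s0, push YZ → (s0, xx, YZ)
  read x, top Y: go to s2, push ε → (s2, x, Z)
No transition applies at (s2, x, Z); input not fully consumed.

Reject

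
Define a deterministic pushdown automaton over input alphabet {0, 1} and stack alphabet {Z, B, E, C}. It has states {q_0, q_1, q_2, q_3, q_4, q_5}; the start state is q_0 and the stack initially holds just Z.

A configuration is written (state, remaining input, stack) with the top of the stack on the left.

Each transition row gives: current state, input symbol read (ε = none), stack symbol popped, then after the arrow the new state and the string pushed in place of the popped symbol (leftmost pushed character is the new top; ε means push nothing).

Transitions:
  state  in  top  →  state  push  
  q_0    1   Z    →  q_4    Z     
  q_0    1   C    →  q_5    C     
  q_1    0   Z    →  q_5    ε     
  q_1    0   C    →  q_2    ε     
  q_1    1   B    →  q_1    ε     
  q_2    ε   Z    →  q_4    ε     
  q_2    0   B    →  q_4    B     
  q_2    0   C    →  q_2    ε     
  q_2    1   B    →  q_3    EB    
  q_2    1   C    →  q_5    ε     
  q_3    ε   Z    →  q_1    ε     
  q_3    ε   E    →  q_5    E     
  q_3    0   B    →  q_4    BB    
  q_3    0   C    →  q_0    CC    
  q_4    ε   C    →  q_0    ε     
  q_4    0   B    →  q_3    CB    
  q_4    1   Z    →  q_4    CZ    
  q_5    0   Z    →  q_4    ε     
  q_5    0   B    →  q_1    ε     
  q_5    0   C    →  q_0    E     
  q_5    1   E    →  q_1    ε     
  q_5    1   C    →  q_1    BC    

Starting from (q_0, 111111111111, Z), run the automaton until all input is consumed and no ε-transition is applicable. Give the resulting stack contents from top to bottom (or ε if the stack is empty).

Z

(q_0, 111111111111, Z) ⊢ (q_4, 11111111111, Z) ⊢ (q_4, 1111111111, CZ) ⊢ (q_0, 1111111111, Z) ⊢ (q_4, 111111111, Z) ⊢ (q_4, 11111111, CZ) ⊢ (q_0, 11111111, Z) ⊢ (q_4, 1111111, Z) ⊢ (q_4, 111111, CZ) ⊢ (q_0, 111111, Z) ⊢ (q_4, 11111, Z) ⊢ (q_4, 1111, CZ) ⊢ (q_0, 1111, Z) ⊢ (q_4, 111, Z) ⊢ (q_4, 11, CZ) ⊢ (q_0, 11, Z) ⊢ (q_4, 1, Z) ⊢ (q_4, ε, CZ) ⊢ (q_0, ε, Z)
All input consumed in state q_0 with stack Z.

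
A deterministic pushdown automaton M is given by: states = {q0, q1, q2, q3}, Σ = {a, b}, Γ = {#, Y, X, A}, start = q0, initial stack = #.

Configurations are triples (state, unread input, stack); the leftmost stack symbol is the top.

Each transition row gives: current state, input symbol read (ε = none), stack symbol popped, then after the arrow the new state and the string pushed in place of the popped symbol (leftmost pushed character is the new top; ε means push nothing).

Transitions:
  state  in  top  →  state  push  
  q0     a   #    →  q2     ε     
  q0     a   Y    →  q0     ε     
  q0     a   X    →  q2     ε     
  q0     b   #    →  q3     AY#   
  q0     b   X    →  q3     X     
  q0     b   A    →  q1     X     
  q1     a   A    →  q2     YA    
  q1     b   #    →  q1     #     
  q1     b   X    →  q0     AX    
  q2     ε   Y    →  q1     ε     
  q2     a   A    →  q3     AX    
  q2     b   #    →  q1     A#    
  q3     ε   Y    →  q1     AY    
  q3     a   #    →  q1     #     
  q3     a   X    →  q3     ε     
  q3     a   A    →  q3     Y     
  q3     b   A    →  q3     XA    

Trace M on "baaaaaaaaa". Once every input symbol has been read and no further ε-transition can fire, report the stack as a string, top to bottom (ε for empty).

AYY#

(q0, baaaaaaaaa, #)
  read b, top #: go to q3, push AY# → (q3, aaaaaaaaa, AY#)
  read a, top A: go to q3, push Y → (q3, aaaaaaaa, YY#)
  ε-move, top Y: go to q1, push AY → (q1, aaaaaaaa, AYY#)
  read a, top A: go to q2, push YA → (q2, aaaaaaa, YAYY#)
  ε-move, top Y: go to q1, push ε → (q1, aaaaaaa, AYY#)
  read a, top A: go to q2, push YA → (q2, aaaaaa, YAYY#)
  ε-move, top Y: go to q1, push ε → (q1, aaaaaa, AYY#)
  read a, top A: go to q2, push YA → (q2, aaaaa, YAYY#)
  ε-move, top Y: go to q1, push ε → (q1, aaaaa, AYY#)
  read a, top A: go to q2, push YA → (q2, aaaa, YAYY#)
  ε-move, top Y: go to q1, push ε → (q1, aaaa, AYY#)
  read a, top A: go to q2, push YA → (q2, aaa, YAYY#)
  ε-move, top Y: go to q1, push ε → (q1, aaa, AYY#)
  read a, top A: go to q2, push YA → (q2, aa, YAYY#)
  ε-move, top Y: go to q1, push ε → (q1, aa, AYY#)
  read a, top A: go to q2, push YA → (q2, a, YAYY#)
  ε-move, top Y: go to q1, push ε → (q1, a, AYY#)
  read a, top A: go to q2, push YA → (q2, ε, YAYY#)
  ε-move, top Y: go to q1, push ε → (q1, ε, AYY#)
All input consumed in state q1 with stack AYY#.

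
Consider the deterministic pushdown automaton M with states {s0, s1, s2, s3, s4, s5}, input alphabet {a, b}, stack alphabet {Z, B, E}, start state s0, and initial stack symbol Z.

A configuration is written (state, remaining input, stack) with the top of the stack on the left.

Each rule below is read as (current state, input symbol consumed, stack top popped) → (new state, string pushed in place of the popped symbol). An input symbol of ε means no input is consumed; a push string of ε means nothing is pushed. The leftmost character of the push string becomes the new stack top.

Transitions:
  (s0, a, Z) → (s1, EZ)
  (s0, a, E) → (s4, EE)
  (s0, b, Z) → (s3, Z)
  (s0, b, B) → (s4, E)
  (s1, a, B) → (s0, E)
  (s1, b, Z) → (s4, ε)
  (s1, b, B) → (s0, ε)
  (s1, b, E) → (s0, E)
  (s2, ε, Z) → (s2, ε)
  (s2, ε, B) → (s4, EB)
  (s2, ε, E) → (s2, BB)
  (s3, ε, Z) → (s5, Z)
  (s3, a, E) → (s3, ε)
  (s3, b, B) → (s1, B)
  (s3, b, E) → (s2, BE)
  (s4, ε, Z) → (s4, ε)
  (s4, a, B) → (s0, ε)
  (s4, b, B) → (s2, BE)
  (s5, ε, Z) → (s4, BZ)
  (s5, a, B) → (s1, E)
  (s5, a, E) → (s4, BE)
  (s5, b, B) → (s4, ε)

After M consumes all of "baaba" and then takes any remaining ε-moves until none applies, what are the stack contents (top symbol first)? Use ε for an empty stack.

EEZ

(s0, baaba, Z)
  read b, top Z: go to s3, push Z → (s3, aaba, Z)
  ε-move, top Z: go to s5, push Z → (s5, aaba, Z)
  ε-move, top Z: go to s4, push BZ → (s4, aaba, BZ)
  read a, top B: go to s0, push ε → (s0, aba, Z)
  read a, top Z: go to s1, push EZ → (s1, ba, EZ)
  read b, top E: go to s0, push E → (s0, a, EZ)
  read a, top E: go to s4, push EE → (s4, ε, EEZ)
All input consumed in state s4 with stack EEZ.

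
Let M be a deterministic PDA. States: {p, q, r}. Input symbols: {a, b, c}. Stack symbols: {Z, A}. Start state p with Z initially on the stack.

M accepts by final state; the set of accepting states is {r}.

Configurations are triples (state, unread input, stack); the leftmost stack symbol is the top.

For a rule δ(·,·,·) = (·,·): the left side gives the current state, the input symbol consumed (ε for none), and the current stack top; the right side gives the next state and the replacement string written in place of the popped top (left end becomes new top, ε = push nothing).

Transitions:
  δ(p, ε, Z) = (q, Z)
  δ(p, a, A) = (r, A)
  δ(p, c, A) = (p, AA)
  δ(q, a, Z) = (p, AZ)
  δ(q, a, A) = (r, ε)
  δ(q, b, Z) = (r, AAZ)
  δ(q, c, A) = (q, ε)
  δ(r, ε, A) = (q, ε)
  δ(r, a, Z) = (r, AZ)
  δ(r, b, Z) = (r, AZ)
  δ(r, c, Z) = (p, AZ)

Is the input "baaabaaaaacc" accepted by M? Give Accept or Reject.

(p, baaabaaaaacc, Z) ⊢ (q, baaabaaaaacc, Z) ⊢ (r, aaabaaaaacc, AAZ) ⊢ (q, aaabaaaaacc, AZ) ⊢ (r, aabaaaaacc, Z) ⊢ (r, abaaaaacc, AZ) ⊢ (q, abaaaaacc, Z) ⊢ (p, baaaaacc, AZ)
No transition applies at (p, baaaaacc, AZ); input not fully consumed.

Reject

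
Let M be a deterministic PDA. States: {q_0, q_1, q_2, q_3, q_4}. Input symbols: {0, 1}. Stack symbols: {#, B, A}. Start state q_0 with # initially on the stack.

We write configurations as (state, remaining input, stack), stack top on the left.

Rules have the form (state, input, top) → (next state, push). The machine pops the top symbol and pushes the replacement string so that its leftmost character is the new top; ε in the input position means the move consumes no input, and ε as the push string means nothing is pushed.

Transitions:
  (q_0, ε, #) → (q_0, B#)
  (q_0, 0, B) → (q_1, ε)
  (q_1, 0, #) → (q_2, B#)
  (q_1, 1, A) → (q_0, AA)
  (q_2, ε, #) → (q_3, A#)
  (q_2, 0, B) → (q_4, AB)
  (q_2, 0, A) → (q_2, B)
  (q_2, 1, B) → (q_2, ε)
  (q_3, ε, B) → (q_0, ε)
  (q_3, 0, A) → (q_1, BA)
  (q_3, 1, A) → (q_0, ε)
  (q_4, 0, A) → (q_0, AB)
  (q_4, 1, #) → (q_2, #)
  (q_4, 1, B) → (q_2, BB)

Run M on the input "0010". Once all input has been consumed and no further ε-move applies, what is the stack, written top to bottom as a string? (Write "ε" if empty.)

BA#

(q_0, 0010, #)
  ε-move, top #: go to q_0, push B# → (q_0, 0010, B#)
  read 0, top B: go to q_1, push ε → (q_1, 010, #)
  read 0, top #: go to q_2, push B# → (q_2, 10, B#)
  read 1, top B: go to q_2, push ε → (q_2, 0, #)
  ε-move, top #: go to q_3, push A# → (q_3, 0, A#)
  read 0, top A: go to q_1, push BA → (q_1, ε, BA#)
All input consumed in state q_1 with stack BA#.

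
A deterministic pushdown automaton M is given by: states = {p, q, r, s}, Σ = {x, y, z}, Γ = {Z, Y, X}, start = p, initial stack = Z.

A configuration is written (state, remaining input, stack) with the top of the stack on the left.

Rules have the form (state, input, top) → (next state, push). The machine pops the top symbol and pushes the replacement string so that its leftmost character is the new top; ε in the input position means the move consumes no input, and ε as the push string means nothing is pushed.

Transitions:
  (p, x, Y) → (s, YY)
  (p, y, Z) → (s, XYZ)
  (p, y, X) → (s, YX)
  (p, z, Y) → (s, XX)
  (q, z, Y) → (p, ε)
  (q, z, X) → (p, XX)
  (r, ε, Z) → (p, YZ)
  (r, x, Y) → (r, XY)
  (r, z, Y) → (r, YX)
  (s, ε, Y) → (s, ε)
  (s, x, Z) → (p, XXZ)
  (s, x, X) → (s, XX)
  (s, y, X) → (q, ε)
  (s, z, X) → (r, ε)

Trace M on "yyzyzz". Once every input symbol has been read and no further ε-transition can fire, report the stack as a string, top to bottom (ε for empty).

YXZ

(p, yyzyzz, Z) ⊢ (s, yzyzz, XYZ) ⊢ (q, zyzz, YZ) ⊢ (p, yzz, Z) ⊢ (s, zz, XYZ) ⊢ (r, z, YZ) ⊢ (r, ε, YXZ)
All input consumed in state r with stack YXZ.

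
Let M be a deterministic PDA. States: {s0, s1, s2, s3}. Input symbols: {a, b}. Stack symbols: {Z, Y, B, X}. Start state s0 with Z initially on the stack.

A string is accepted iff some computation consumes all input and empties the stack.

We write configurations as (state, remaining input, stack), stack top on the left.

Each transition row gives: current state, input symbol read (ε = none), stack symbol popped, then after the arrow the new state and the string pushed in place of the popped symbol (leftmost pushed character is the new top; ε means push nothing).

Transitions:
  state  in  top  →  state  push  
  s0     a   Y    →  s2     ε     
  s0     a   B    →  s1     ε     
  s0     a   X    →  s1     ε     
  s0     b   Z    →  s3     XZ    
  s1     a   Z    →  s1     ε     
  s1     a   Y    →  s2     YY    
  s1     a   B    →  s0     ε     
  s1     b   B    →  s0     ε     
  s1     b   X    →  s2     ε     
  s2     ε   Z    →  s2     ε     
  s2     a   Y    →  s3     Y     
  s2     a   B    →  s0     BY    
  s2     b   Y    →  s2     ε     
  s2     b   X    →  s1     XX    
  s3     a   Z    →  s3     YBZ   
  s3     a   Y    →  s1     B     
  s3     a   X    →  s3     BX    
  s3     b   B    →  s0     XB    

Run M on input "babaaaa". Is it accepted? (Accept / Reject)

(s0, babaaaa, Z) ⊢ (s3, abaaaa, XZ) ⊢ (s3, baaaa, BXZ) ⊢ (s0, aaaa, XBXZ) ⊢ (s1, aaa, BXZ) ⊢ (s0, aa, XZ) ⊢ (s1, a, Z) ⊢ (s1, ε, ε)
All input consumed and the stack is empty.

Accept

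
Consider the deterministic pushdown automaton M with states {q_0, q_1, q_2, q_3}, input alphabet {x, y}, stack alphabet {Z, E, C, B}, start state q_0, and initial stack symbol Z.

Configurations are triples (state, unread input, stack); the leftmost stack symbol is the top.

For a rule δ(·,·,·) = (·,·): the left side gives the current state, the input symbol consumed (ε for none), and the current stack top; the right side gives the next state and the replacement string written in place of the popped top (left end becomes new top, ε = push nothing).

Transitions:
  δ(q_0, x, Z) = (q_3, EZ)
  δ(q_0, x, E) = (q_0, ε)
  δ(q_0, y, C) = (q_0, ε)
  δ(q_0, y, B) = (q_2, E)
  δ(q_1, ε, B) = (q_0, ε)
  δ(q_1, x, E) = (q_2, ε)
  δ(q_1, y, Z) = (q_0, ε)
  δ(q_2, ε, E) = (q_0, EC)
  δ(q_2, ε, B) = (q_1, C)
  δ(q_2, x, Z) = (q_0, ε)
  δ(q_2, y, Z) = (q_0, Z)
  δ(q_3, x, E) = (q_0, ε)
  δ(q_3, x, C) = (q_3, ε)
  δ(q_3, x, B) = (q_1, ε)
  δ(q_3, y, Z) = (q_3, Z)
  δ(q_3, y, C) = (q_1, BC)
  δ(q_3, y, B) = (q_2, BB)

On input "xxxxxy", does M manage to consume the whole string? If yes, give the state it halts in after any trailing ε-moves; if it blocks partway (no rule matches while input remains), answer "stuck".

stuck

(q_0, xxxxxy, Z) ⊢ (q_3, xxxxy, EZ) ⊢ (q_0, xxxy, Z) ⊢ (q_3, xxy, EZ) ⊢ (q_0, xy, Z) ⊢ (q_3, y, EZ)
No transition for (q_3, y, top E); M blocks with input y remaining.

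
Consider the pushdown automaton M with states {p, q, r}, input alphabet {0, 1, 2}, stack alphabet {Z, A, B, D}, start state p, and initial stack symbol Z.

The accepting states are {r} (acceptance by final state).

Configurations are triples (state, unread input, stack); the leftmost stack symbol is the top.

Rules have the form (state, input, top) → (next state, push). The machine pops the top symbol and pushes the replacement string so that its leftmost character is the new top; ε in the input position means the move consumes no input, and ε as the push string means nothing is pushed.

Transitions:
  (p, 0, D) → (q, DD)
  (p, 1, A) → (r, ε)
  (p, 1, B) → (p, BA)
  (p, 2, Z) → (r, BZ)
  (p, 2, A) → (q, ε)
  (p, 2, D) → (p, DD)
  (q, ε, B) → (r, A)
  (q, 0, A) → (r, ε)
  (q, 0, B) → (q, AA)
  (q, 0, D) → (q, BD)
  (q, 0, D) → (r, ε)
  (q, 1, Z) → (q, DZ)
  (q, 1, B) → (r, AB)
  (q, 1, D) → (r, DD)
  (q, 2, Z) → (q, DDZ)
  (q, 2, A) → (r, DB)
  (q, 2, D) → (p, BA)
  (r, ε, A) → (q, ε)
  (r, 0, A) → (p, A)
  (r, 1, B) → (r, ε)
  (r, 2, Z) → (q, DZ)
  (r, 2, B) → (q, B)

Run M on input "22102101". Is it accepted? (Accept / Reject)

One accepting computation: (p, 22102101, Z) ⊢ (r, 2102101, BZ) ⊢ (q, 102101, BZ) ⊢ (r, 02101, ABZ) ⊢ (p, 2101, ABZ) ⊢ (q, 101, BZ) ⊢ (r, 01, ABZ) ⊢ (p, 1, ABZ) ⊢ (r, ε, BZ)
All input consumed and state r ∈ F.

Accept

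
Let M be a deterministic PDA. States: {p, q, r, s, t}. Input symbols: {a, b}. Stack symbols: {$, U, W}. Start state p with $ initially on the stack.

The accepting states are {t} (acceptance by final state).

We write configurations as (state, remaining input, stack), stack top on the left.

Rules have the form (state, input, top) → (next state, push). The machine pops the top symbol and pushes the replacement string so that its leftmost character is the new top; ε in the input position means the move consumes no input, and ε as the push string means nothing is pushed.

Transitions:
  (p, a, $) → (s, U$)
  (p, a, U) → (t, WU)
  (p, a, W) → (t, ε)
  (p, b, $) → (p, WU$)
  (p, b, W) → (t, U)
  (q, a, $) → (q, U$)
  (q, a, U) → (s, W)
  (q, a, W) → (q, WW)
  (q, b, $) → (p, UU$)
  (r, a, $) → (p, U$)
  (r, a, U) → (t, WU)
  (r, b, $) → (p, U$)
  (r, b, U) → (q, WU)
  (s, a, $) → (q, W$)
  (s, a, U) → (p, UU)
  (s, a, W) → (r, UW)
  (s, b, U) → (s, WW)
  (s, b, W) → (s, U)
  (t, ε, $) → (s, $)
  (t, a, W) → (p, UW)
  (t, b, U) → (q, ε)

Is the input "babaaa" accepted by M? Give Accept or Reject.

Reject

(p, babaaa, $)
  read b, top $: go to p, push WU$ → (p, abaaa, WU$)
  read a, top W: go to t, push ε → (t, baaa, U$)
  read b, top U: go to q, push ε → (q, aaa, $)
  read a, top $: go to q, push U$ → (q, aa, U$)
  read a, top U: go to s, push W → (s, a, W$)
  read a, top W: go to r, push UW → (r, ε, UW$)
All input consumed; state r ∉ F and no further ε-move applies.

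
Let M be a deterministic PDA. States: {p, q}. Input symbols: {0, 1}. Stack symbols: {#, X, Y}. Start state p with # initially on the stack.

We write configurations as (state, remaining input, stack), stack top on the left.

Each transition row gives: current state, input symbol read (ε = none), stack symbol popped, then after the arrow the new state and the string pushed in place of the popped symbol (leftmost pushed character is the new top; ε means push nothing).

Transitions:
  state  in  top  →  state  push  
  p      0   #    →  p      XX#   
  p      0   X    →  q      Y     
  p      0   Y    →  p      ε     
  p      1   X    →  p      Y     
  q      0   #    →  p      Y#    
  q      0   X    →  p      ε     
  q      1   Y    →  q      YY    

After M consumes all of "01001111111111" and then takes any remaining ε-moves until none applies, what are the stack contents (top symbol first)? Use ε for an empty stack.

(p, 01001111111111, #)
  read 0, top #: go to p, push XX# → (p, 1001111111111, XX#)
  read 1, top X: go to p, push Y → (p, 001111111111, YX#)
  read 0, top Y: go to p, push ε → (p, 01111111111, X#)
  read 0, top X: go to q, push Y → (q, 1111111111, Y#)
  read 1, top Y: go to q, push YY → (q, 111111111, YY#)
  read 1, top Y: go to q, push YY → (q, 11111111, YYY#)
  read 1, top Y: go to q, push YY → (q, 1111111, YYYY#)
  read 1, top Y: go to q, push YY → (q, 111111, YYYYY#)
  read 1, top Y: go to q, push YY → (q, 11111, YYYYYY#)
  read 1, top Y: go to q, push YY → (q, 1111, YYYYYYY#)
  read 1, top Y: go to q, push YY → (q, 111, YYYYYYYY#)
  read 1, top Y: go to q, push YY → (q, 11, YYYYYYYYY#)
  read 1, top Y: go to q, push YY → (q, 1, YYYYYYYYYY#)
  read 1, top Y: go to q, push YY → (q, ε, YYYYYYYYYYY#)
All input consumed in state q with stack YYYYYYYYYYY#.

YYYYYYYYYYY#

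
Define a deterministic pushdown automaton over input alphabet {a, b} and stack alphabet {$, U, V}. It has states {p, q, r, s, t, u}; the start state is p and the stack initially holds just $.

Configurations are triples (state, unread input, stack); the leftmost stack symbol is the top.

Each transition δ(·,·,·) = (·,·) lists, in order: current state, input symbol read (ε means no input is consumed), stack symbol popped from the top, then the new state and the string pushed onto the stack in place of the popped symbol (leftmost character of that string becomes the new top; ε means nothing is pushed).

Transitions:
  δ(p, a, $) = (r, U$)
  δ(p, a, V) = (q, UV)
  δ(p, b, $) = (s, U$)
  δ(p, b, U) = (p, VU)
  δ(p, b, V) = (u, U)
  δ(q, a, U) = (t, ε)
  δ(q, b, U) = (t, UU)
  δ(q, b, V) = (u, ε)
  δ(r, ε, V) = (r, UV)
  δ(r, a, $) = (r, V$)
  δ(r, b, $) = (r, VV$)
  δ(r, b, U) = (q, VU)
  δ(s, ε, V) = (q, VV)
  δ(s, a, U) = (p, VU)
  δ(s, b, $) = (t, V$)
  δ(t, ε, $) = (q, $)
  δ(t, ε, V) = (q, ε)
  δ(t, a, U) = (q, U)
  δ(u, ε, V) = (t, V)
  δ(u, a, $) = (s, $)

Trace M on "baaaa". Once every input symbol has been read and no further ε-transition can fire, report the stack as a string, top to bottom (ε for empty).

(p, baaaa, $)
  read b, top $: go to s, push U$ → (s, aaaa, U$)
  read a, top U: go to p, push VU → (p, aaa, VU$)
  read a, top V: go to q, push UV → (q, aa, UVU$)
  read a, top U: go to t, push ε → (t, a, VU$)
  ε-move, top V: go to q, push ε → (q, a, U$)
  read a, top U: go to t, push ε → (t, ε, $)
  ε-move, top $: go to q, push $ → (q, ε, $)
All input consumed in state q with stack $.

$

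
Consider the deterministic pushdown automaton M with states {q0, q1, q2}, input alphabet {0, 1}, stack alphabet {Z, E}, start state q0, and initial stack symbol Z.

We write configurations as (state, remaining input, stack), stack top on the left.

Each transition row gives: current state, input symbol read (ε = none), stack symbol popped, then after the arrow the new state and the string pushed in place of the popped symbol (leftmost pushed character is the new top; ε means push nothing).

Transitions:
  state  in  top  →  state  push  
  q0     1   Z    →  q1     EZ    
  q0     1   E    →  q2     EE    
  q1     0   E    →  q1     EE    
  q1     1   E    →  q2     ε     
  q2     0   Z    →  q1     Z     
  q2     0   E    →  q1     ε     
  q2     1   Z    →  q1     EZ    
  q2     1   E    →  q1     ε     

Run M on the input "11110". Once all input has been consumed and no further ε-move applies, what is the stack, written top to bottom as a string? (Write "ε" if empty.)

Z

(q0, 11110, Z)
  read 1, top Z: go to q1, push EZ → (q1, 1110, EZ)
  read 1, top E: go to q2, push ε → (q2, 110, Z)
  read 1, top Z: go to q1, push EZ → (q1, 10, EZ)
  read 1, top E: go to q2, push ε → (q2, 0, Z)
  read 0, top Z: go to q1, push Z → (q1, ε, Z)
All input consumed in state q1 with stack Z.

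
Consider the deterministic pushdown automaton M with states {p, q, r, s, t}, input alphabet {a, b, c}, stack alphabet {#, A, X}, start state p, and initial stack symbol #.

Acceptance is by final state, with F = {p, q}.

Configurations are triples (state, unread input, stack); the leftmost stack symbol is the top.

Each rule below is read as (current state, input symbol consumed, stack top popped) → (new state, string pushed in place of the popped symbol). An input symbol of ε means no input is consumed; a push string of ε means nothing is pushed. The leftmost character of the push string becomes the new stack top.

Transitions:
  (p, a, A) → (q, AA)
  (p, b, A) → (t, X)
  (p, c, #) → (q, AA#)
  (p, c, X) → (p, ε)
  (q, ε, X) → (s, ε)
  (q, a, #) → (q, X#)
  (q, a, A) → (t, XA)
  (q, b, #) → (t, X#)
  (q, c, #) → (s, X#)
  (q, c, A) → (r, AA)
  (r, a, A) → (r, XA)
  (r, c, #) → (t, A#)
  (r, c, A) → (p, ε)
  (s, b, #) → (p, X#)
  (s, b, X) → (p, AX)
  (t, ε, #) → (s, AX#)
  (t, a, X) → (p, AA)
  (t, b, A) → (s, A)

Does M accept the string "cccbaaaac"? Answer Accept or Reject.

Reject

(p, cccbaaaac, #)
  read c, top #: go to q, push AA# → (q, ccbaaaac, AA#)
  read c, top A: go to r, push AA → (r, cbaaaac, AAA#)
  read c, top A: go to p, push ε → (p, baaaac, AA#)
  read b, top A: go to t, push X → (t, aaaac, XA#)
  read a, top X: go to p, push AA → (p, aaac, AAA#)
  read a, top A: go to q, push AA → (q, aac, AAAA#)
  read a, top A: go to t, push XA → (t, ac, XAAAA#)
  read a, top X: go to p, push AA → (p, c, AAAAAA#)
No transition applies at (p, c, AAAAAA#); input not fully consumed.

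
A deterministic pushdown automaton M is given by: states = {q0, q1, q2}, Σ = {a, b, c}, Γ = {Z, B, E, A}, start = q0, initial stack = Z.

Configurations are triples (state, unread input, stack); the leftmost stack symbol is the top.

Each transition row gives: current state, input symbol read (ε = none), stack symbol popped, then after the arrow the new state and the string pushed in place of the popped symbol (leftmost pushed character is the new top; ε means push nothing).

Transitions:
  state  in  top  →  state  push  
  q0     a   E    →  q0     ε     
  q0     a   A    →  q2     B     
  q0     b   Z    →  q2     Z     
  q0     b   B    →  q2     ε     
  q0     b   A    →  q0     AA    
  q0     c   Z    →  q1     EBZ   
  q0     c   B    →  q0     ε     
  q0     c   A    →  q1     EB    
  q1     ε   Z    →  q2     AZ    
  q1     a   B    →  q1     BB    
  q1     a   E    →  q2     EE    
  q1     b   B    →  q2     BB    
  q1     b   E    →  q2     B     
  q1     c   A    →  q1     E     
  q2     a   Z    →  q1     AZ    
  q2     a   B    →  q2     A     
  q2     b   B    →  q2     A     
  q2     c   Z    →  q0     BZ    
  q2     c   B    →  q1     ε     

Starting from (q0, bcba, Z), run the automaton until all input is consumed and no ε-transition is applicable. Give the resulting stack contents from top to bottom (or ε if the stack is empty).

(q0, bcba, Z) ⊢ (q2, cba, Z) ⊢ (q0, ba, BZ) ⊢ (q2, a, Z) ⊢ (q1, ε, AZ)
All input consumed in state q1 with stack AZ.

AZ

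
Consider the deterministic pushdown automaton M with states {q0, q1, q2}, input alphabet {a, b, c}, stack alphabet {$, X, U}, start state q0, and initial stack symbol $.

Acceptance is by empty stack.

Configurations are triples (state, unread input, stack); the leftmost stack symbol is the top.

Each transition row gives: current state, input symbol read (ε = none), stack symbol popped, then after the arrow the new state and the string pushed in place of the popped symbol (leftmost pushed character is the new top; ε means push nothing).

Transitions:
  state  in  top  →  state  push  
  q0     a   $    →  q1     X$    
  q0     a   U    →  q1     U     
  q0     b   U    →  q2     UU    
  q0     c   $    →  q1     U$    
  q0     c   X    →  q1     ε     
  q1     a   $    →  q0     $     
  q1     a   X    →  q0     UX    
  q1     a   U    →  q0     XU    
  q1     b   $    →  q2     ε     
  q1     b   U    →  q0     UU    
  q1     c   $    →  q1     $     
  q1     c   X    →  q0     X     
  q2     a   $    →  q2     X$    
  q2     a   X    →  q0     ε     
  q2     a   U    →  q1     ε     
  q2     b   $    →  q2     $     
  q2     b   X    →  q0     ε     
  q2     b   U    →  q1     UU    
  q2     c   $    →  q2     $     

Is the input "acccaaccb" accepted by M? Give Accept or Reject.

Accept

(q0, acccaaccb, $)
  read a, top $: go to q1, push X$ → (q1, cccaaccb, X$)
  read c, top X: go to q0, push X → (q0, ccaaccb, X$)
  read c, top X: go to q1, push ε → (q1, caaccb, $)
  read c, top $: go to q1, push $ → (q1, aaccb, $)
  read a, top $: go to q0, push $ → (q0, accb, $)
  read a, top $: go to q1, push X$ → (q1, ccb, X$)
  read c, top X: go to q0, push X → (q0, cb, X$)
  read c, top X: go to q1, push ε → (q1, b, $)
  read b, top $: go to q2, push ε → (q2, ε, ε)
All input consumed and the stack is empty.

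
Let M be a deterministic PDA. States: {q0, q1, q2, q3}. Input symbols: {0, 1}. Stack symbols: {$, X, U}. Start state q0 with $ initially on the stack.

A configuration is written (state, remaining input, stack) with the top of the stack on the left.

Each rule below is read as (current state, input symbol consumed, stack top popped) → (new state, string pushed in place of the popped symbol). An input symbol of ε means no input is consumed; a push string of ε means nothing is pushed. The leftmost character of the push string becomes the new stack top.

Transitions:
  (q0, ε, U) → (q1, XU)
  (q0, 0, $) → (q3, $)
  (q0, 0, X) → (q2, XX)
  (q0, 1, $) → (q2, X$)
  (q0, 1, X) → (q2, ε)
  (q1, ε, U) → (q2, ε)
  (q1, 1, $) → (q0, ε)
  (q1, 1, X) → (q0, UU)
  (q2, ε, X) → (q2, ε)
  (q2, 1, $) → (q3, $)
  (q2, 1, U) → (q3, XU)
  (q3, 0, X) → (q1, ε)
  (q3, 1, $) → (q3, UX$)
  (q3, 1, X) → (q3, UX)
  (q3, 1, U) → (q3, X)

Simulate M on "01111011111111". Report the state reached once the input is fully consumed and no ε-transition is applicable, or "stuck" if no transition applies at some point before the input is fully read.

(q0, 01111011111111, $) ⊢ (q3, 1111011111111, $) ⊢ (q3, 111011111111, UX$) ⊢ (q3, 11011111111, XX$) ⊢ (q3, 1011111111, UXX$) ⊢ (q3, 011111111, XXX$) ⊢ (q1, 11111111, XX$) ⊢ (q0, 1111111, UUX$) ⊢ (q1, 1111111, XUUX$) ⊢ (q0, 111111, UUUUX$) ⊢ (q1, 111111, XUUUUX$) ⊢ (q0, 11111, UUUUUUX$) ⊢ (q1, 11111, XUUUUUUX$) ⊢ (q0, 1111, UUUUUUUUX$) ⊢ (q1, 1111, XUUUUUUUUX$) ⊢ (q0, 111, UUUUUUUUUUX$) ⊢ (q1, 111, XUUUUUUUUUUX$) ⊢ (q0, 11, UUUUUUUUUUUUX$) ⊢ (q1, 11, XUUUUUUUUUUUUX$) ⊢ (q0, 1, UUUUUUUUUUUUUUX$) ⊢ (q1, 1, XUUUUUUUUUUUUUUX$) ⊢ (q0, ε, UUUUUUUUUUUUUUUUX$) ⊢ (q1, ε, XUUUUUUUUUUUUUUUUX$)
All input consumed; M is in state q1.

q1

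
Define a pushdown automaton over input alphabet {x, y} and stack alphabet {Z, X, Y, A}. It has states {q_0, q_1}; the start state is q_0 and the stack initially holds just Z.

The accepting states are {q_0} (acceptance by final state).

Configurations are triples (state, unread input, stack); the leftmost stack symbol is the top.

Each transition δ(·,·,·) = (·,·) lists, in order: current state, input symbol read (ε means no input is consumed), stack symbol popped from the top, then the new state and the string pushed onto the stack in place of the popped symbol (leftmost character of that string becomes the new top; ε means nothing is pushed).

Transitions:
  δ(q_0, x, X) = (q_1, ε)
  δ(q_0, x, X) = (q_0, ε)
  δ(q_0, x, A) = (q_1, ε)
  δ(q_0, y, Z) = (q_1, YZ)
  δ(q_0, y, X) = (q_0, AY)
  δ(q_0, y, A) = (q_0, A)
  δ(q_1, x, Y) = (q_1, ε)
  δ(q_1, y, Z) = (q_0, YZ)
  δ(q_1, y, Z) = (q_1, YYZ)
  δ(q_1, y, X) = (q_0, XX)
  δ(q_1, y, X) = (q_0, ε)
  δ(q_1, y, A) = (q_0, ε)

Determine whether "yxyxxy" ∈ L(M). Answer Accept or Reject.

Accept

One accepting computation: (q_0, yxyxxy, Z) ⊢ (q_1, xyxxy, YZ) ⊢ (q_1, yxxy, Z) ⊢ (q_1, xxy, YYZ) ⊢ (q_1, xy, YZ) ⊢ (q_1, y, Z) ⊢ (q_0, ε, YZ)
All input consumed and state q_0 ∈ F.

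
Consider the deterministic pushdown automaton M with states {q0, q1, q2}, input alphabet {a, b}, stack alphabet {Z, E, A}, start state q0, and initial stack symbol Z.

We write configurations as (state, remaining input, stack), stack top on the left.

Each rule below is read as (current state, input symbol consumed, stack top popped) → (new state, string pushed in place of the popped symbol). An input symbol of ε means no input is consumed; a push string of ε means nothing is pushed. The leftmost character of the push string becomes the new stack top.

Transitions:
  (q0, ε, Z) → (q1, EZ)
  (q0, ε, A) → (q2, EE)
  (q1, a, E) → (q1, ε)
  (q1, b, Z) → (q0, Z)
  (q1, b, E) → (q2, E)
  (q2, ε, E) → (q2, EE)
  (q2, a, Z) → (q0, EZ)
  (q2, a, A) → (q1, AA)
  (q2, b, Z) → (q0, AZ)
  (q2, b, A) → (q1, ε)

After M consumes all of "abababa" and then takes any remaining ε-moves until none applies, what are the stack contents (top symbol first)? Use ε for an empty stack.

(q0, abababa, Z)
  ε-move, top Z: go to q1, push EZ → (q1, abababa, EZ)
  read a, top E: go to q1, push ε → (q1, bababa, Z)
  read b, top Z: go to q0, push Z → (q0, ababa, Z)
  ε-move, top Z: go to q1, push EZ → (q1, ababa, EZ)
  read a, top E: go to q1, push ε → (q1, baba, Z)
  read b, top Z: go to q0, push Z → (q0, aba, Z)
  ε-move, top Z: go to q1, push EZ → (q1, aba, EZ)
  read a, top E: go to q1, push ε → (q1, ba, Z)
  read b, top Z: go to q0, push Z → (q0, a, Z)
  ε-move, top Z: go to q1, push EZ → (q1, a, EZ)
  read a, top E: go to q1, push ε → (q1, ε, Z)
All input consumed in state q1 with stack Z.

Z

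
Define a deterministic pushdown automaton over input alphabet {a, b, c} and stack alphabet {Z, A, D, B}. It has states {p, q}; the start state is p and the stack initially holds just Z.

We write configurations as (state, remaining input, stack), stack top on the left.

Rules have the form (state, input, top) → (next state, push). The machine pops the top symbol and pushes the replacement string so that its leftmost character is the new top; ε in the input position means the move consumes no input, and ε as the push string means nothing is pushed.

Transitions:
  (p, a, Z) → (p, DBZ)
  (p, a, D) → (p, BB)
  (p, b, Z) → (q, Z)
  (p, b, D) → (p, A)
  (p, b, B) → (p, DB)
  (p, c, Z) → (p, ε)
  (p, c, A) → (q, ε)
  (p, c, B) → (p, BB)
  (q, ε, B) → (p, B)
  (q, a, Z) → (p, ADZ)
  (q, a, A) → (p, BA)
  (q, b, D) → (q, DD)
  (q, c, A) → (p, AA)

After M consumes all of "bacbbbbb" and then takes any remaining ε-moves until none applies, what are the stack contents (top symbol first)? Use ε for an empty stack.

(p, bacbbbbb, Z)
  read b, top Z: go to q, push Z → (q, acbbbbb, Z)
  read a, top Z: go to p, push ADZ → (p, cbbbbb, ADZ)
  read c, top A: go to q, push ε → (q, bbbbb, DZ)
  read b, top D: go to q, push DD → (q, bbbb, DDZ)
  read b, top D: go to q, push DD → (q, bbb, DDDZ)
  read b, top D: go to q, push DD → (q, bb, DDDDZ)
  read b, top D: go to q, push DD → (q, b, DDDDDZ)
  read b, top D: go to q, push DD → (q, ε, DDDDDDZ)
All input consumed in state q with stack DDDDDDZ.

DDDDDDZ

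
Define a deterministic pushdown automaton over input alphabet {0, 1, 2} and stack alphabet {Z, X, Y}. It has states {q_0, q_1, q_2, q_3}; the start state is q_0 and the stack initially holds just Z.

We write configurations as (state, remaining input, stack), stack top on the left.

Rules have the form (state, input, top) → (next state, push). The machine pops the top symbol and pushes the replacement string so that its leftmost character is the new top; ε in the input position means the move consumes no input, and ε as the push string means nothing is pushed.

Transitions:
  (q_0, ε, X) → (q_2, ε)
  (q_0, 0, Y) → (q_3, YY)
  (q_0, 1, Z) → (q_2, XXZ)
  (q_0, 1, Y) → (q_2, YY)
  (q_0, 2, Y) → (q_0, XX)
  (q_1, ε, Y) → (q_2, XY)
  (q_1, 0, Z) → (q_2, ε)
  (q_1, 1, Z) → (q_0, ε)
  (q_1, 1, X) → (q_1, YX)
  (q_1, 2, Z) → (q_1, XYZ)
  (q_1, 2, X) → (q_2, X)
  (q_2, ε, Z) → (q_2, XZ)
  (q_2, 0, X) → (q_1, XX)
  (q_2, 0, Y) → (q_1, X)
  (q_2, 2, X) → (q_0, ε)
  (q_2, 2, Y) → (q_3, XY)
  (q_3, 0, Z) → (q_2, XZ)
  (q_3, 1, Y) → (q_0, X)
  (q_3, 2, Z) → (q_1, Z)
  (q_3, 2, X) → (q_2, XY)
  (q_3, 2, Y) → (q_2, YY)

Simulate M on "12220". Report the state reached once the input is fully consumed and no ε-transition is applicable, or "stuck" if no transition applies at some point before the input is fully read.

stuck

(q_0, 12220, Z) ⊢ (q_2, 2220, XXZ) ⊢ (q_0, 220, XZ) ⊢ (q_2, 220, Z) ⊢ (q_2, 220, XZ) ⊢ (q_0, 20, Z)
No transition for (q_0, 2, top Z); M blocks with input 20 remaining.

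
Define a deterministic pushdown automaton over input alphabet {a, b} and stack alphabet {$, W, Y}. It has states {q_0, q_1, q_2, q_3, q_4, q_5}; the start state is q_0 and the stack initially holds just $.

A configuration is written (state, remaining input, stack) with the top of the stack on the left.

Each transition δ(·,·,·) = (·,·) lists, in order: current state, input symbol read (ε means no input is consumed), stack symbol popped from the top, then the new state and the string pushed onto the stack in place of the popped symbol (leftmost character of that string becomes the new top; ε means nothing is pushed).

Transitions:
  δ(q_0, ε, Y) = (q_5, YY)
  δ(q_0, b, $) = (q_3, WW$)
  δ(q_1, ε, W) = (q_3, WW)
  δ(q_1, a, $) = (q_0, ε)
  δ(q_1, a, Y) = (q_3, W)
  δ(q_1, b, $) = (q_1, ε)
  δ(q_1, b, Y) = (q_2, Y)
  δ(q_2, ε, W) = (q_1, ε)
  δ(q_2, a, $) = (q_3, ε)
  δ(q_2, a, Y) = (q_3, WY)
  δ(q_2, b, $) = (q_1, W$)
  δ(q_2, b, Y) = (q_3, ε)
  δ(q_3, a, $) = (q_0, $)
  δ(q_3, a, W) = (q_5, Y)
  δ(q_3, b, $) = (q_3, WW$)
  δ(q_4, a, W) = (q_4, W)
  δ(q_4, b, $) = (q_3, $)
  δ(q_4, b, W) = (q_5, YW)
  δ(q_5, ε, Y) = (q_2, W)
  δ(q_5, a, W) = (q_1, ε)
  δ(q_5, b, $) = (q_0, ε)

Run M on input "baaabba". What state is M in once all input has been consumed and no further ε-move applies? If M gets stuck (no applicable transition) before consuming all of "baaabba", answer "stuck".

(q_0, baaabba, $)
  read b, top $: go to q_3, push WW$ → (q_3, aaabba, WW$)
  read a, top W: go to q_5, push Y → (q_5, aabba, YW$)
  ε-move, top Y: go to q_2, push W → (q_2, aabba, WW$)
  ε-move, top W: go to q_1, push ε → (q_1, aabba, W$)
  ε-move, top W: go to q_3, push WW → (q_3, aabba, WW$)
  read a, top W: go to q_5, push Y → (q_5, abba, YW$)
  ε-move, top Y: go to q_2, push W → (q_2, abba, WW$)
  ε-move, top W: go to q_1, push ε → (q_1, abba, W$)
  ε-move, top W: go to q_3, push WW → (q_3, abba, WW$)
  read a, top W: go to q_5, push Y → (q_5, bba, YW$)
  ε-move, top Y: go to q_2, push W → (q_2, bba, WW$)
  ε-move, top W: go to q_1, push ε → (q_1, bba, W$)
  ε-move, top W: go to q_3, push WW → (q_3, bba, WW$)
No transition for (q_3, b, top W); M blocks with input bba remaining.

stuck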